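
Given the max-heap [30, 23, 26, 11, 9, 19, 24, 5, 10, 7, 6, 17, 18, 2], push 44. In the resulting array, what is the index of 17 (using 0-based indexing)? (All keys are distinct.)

append 44 at index 14 → [30, 23, 26, 11, 9, 19, 24, 5, 10, 7, 6, 17, 18, 2, 44]
44 > parent 24 at index 6, swap → [30, 23, 26, 11, 9, 19, 44, 5, 10, 7, 6, 17, 18, 2, 24]
44 > parent 26 at index 2, swap → [30, 23, 44, 11, 9, 19, 26, 5, 10, 7, 6, 17, 18, 2, 24]
44 > parent 30 at index 0, swap → [44, 23, 30, 11, 9, 19, 26, 5, 10, 7, 6, 17, 18, 2, 24]
resulting array: [44, 23, 30, 11, 9, 19, 26, 5, 10, 7, 6, 17, 18, 2, 24]

11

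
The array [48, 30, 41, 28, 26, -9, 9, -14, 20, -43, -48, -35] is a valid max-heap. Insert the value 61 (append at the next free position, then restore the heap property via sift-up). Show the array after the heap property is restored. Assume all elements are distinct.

append 61 at index 12 → [48, 30, 41, 28, 26, -9, 9, -14, 20, -43, -48, -35, 61]
61 > parent -9 at index 5, swap → [48, 30, 41, 28, 26, 61, 9, -14, 20, -43, -48, -35, -9]
61 > parent 41 at index 2, swap → [48, 30, 61, 28, 26, 41, 9, -14, 20, -43, -48, -35, -9]
61 > parent 48 at index 0, swap → [61, 30, 48, 28, 26, 41, 9, -14, 20, -43, -48, -35, -9]

[61, 30, 48, 28, 26, 41, 9, -14, 20, -43, -48, -35, -9]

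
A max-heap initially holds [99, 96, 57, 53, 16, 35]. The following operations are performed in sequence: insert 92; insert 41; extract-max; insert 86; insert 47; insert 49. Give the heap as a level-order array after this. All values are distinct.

insert 92:
  append 92 at index 6 → [99, 96, 57, 53, 16, 35, 92]
  92 > parent 57 at index 2, swap → [99, 96, 92, 53, 16, 35, 57]
insert 41:
  append 41 at index 7 → [99, 96, 92, 53, 16, 35, 57, 41] (no swap needed)
extract-max → returns 99:
  remove root 99; move last element 41 to root → [41, 96, 92, 53, 16, 35, 57]
  41 vs larger child 96 at index 1, swap → [96, 41, 92, 53, 16, 35, 57]
  41 vs larger child 53 at index 3, swap → [96, 53, 92, 41, 16, 35, 57]
insert 86:
  append 86 at index 7 → [96, 53, 92, 41, 16, 35, 57, 86]
  86 > parent 41 at index 3, swap → [96, 53, 92, 86, 16, 35, 57, 41]
  86 > parent 53 at index 1, swap → [96, 86, 92, 53, 16, 35, 57, 41]
insert 47:
  append 47 at index 8 → [96, 86, 92, 53, 16, 35, 57, 41, 47] (no swap needed)
insert 49:
  append 49 at index 9 → [96, 86, 92, 53, 16, 35, 57, 41, 47, 49]
  49 > parent 16 at index 4, swap → [96, 86, 92, 53, 49, 35, 57, 41, 47, 16]

[96, 86, 92, 53, 49, 35, 57, 41, 47, 16]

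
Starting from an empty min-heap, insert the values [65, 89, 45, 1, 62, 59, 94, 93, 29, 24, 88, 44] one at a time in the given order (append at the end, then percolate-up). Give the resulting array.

[1, 24, 44, 45, 29, 59, 94, 93, 89, 62, 88, 65]

Insert 65:
  append 65 at index 0 → [65] (no swap needed)
Insert 89:
  append 89 at index 1 → [65, 89] (no swap needed)
Insert 45:
  append 45 at index 2 → [65, 89, 45]
  45 < parent 65 at index 0, swap → [45, 89, 65]
Insert 1:
  append 1 at index 3 → [45, 89, 65, 1]
  1 < parent 89 at index 1, swap → [45, 1, 65, 89]
  1 < parent 45 at index 0, swap → [1, 45, 65, 89]
Insert 62:
  append 62 at index 4 → [1, 45, 65, 89, 62] (no swap needed)
Insert 59:
  append 59 at index 5 → [1, 45, 65, 89, 62, 59]
  59 < parent 65 at index 2, swap → [1, 45, 59, 89, 62, 65]
Insert 94:
  append 94 at index 6 → [1, 45, 59, 89, 62, 65, 94] (no swap needed)
Insert 93:
  append 93 at index 7 → [1, 45, 59, 89, 62, 65, 94, 93] (no swap needed)
Insert 29:
  append 29 at index 8 → [1, 45, 59, 89, 62, 65, 94, 93, 29]
  29 < parent 89 at index 3, swap → [1, 45, 59, 29, 62, 65, 94, 93, 89]
  29 < parent 45 at index 1, swap → [1, 29, 59, 45, 62, 65, 94, 93, 89]
Insert 24:
  append 24 at index 9 → [1, 29, 59, 45, 62, 65, 94, 93, 89, 24]
  24 < parent 62 at index 4, swap → [1, 29, 59, 45, 24, 65, 94, 93, 89, 62]
  24 < parent 29 at index 1, swap → [1, 24, 59, 45, 29, 65, 94, 93, 89, 62]
Insert 88:
  append 88 at index 10 → [1, 24, 59, 45, 29, 65, 94, 93, 89, 62, 88] (no swap needed)
Insert 44:
  append 44 at index 11 → [1, 24, 59, 45, 29, 65, 94, 93, 89, 62, 88, 44]
  44 < parent 65 at index 5, swap → [1, 24, 59, 45, 29, 44, 94, 93, 89, 62, 88, 65]
  44 < parent 59 at index 2, swap → [1, 24, 44, 45, 29, 59, 94, 93, 89, 62, 88, 65]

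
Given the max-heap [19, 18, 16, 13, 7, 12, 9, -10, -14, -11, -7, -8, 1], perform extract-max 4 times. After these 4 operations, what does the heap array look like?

[12, 7, 9, 1, -7, -8, -11, -10, -14]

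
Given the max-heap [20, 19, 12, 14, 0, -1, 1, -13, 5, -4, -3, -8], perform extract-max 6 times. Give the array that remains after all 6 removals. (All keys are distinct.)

extract-max #1 returns 20:
  remove root 20; move last element -8 to root → [-8, 19, 12, 14, 0, -1, 1, -13, 5, -4, -3]
  -8 vs larger child 19 at index 1, swap → [19, -8, 12, 14, 0, -1, 1, -13, 5, -4, -3]
  -8 vs larger child 14 at index 3, swap → [19, 14, 12, -8, 0, -1, 1, -13, 5, -4, -3]
  -8 vs larger child 5 at index 8, swap → [19, 14, 12, 5, 0, -1, 1, -13, -8, -4, -3]
extract-max #2 returns 19:
  remove root 19; move last element -3 to root → [-3, 14, 12, 5, 0, -1, 1, -13, -8, -4]
  -3 vs larger child 14 at index 1, swap → [14, -3, 12, 5, 0, -1, 1, -13, -8, -4]
  -3 vs larger child 5 at index 3, swap → [14, 5, 12, -3, 0, -1, 1, -13, -8, -4]
extract-max #3 returns 14:
  remove root 14; move last element -4 to root → [-4, 5, 12, -3, 0, -1, 1, -13, -8]
  -4 vs larger child 12 at index 2, swap → [12, 5, -4, -3, 0, -1, 1, -13, -8]
  -4 vs larger child 1 at index 6, swap → [12, 5, 1, -3, 0, -1, -4, -13, -8]
extract-max #4 returns 12:
  remove root 12; move last element -8 to root → [-8, 5, 1, -3, 0, -1, -4, -13]
  -8 vs larger child 5 at index 1, swap → [5, -8, 1, -3, 0, -1, -4, -13]
  -8 vs larger child 0 at index 4, swap → [5, 0, 1, -3, -8, -1, -4, -13]
extract-max #5 returns 5:
  remove root 5; move last element -13 to root → [-13, 0, 1, -3, -8, -1, -4]
  -13 vs larger child 1 at index 2, swap → [1, 0, -13, -3, -8, -1, -4]
  -13 vs larger child -1 at index 5, swap → [1, 0, -1, -3, -8, -13, -4]
extract-max #6 returns 1:
  remove root 1; move last element -4 to root → [-4, 0, -1, -3, -8, -13]
  -4 vs larger child 0 at index 1, swap → [0, -4, -1, -3, -8, -13]
  -4 vs larger child -3 at index 3, swap → [0, -3, -1, -4, -8, -13]

[0, -3, -1, -4, -8, -13]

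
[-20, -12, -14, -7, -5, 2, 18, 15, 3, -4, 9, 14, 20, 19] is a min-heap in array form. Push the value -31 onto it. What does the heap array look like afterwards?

append -31 at index 14 → [-20, -12, -14, -7, -5, 2, 18, 15, 3, -4, 9, 14, 20, 19, -31]
-31 < parent 18 at index 6, swap → [-20, -12, -14, -7, -5, 2, -31, 15, 3, -4, 9, 14, 20, 19, 18]
-31 < parent -14 at index 2, swap → [-20, -12, -31, -7, -5, 2, -14, 15, 3, -4, 9, 14, 20, 19, 18]
-31 < parent -20 at index 0, swap → [-31, -12, -20, -7, -5, 2, -14, 15, 3, -4, 9, 14, 20, 19, 18]

[-31, -12, -20, -7, -5, 2, -14, 15, 3, -4, 9, 14, 20, 19, 18]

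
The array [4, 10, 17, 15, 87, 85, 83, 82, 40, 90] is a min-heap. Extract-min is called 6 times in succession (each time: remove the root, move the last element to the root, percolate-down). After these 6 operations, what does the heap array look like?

extract-min #1 returns 4:
  remove root 4; move last element 90 to root → [90, 10, 17, 15, 87, 85, 83, 82, 40]
  90 vs smaller child 10 at index 1, swap → [10, 90, 17, 15, 87, 85, 83, 82, 40]
  90 vs smaller child 15 at index 3, swap → [10, 15, 17, 90, 87, 85, 83, 82, 40]
  90 vs smaller child 40 at index 8, swap → [10, 15, 17, 40, 87, 85, 83, 82, 90]
extract-min #2 returns 10:
  remove root 10; move last element 90 to root → [90, 15, 17, 40, 87, 85, 83, 82]
  90 vs smaller child 15 at index 1, swap → [15, 90, 17, 40, 87, 85, 83, 82]
  90 vs smaller child 40 at index 3, swap → [15, 40, 17, 90, 87, 85, 83, 82]
  90 vs only child 82 at index 7, swap → [15, 40, 17, 82, 87, 85, 83, 90]
extract-min #3 returns 15:
  remove root 15; move last element 90 to root → [90, 40, 17, 82, 87, 85, 83]
  90 vs smaller child 17 at index 2, swap → [17, 40, 90, 82, 87, 85, 83]
  90 vs smaller child 83 at index 6, swap → [17, 40, 83, 82, 87, 85, 90]
extract-min #4 returns 17:
  remove root 17; move last element 90 to root → [90, 40, 83, 82, 87, 85]
  90 vs smaller child 40 at index 1, swap → [40, 90, 83, 82, 87, 85]
  90 vs smaller child 82 at index 3, swap → [40, 82, 83, 90, 87, 85]
extract-min #5 returns 40:
  remove root 40; move last element 85 to root → [85, 82, 83, 90, 87]
  85 vs smaller child 82 at index 1, swap → [82, 85, 83, 90, 87]
extract-min #6 returns 82:
  remove root 82; move last element 87 to root → [87, 85, 83, 90]
  87 vs smaller child 83 at index 2, swap → [83, 85, 87, 90]

[83, 85, 87, 90]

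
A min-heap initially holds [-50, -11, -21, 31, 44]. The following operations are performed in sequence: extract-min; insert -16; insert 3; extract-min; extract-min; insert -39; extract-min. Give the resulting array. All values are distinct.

[-11, 31, 3, 44]

extract-min → returns -50:
  remove root -50; move last element 44 to root → [44, -11, -21, 31]
  44 vs smaller child -21 at index 2, swap → [-21, -11, 44, 31]
insert -16:
  append -16 at index 4 → [-21, -11, 44, 31, -16]
  -16 < parent -11 at index 1, swap → [-21, -16, 44, 31, -11]
insert 3:
  append 3 at index 5 → [-21, -16, 44, 31, -11, 3]
  3 < parent 44 at index 2, swap → [-21, -16, 3, 31, -11, 44]
extract-min → returns -21:
  remove root -21; move last element 44 to root → [44, -16, 3, 31, -11]
  44 vs smaller child -16 at index 1, swap → [-16, 44, 3, 31, -11]
  44 vs smaller child -11 at index 4, swap → [-16, -11, 3, 31, 44]
extract-min → returns -16:
  remove root -16; move last element 44 to root → [44, -11, 3, 31]
  44 vs smaller child -11 at index 1, swap → [-11, 44, 3, 31]
  44 vs only child 31 at index 3, swap → [-11, 31, 3, 44]
insert -39:
  append -39 at index 4 → [-11, 31, 3, 44, -39]
  -39 < parent 31 at index 1, swap → [-11, -39, 3, 44, 31]
  -39 < parent -11 at index 0, swap → [-39, -11, 3, 44, 31]
extract-min → returns -39:
  remove root -39; move last element 31 to root → [31, -11, 3, 44]
  31 vs smaller child -11 at index 1, swap → [-11, 31, 3, 44]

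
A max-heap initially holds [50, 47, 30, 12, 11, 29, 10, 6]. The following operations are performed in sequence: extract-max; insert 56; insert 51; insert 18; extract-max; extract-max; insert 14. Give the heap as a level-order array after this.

[47, 18, 30, 14, 11, 29, 10, 6, 12]

extract-max → returns 50:
  remove root 50; move last element 6 to root → [6, 47, 30, 12, 11, 29, 10]
  6 vs larger child 47 at index 1, swap → [47, 6, 30, 12, 11, 29, 10]
  6 vs larger child 12 at index 3, swap → [47, 12, 30, 6, 11, 29, 10]
insert 56:
  append 56 at index 7 → [47, 12, 30, 6, 11, 29, 10, 56]
  56 > parent 6 at index 3, swap → [47, 12, 30, 56, 11, 29, 10, 6]
  56 > parent 12 at index 1, swap → [47, 56, 30, 12, 11, 29, 10, 6]
  56 > parent 47 at index 0, swap → [56, 47, 30, 12, 11, 29, 10, 6]
insert 51:
  append 51 at index 8 → [56, 47, 30, 12, 11, 29, 10, 6, 51]
  51 > parent 12 at index 3, swap → [56, 47, 30, 51, 11, 29, 10, 6, 12]
  51 > parent 47 at index 1, swap → [56, 51, 30, 47, 11, 29, 10, 6, 12]
insert 18:
  append 18 at index 9 → [56, 51, 30, 47, 11, 29, 10, 6, 12, 18]
  18 > parent 11 at index 4, swap → [56, 51, 30, 47, 18, 29, 10, 6, 12, 11]
extract-max → returns 56:
  remove root 56; move last element 11 to root → [11, 51, 30, 47, 18, 29, 10, 6, 12]
  11 vs larger child 51 at index 1, swap → [51, 11, 30, 47, 18, 29, 10, 6, 12]
  11 vs larger child 47 at index 3, swap → [51, 47, 30, 11, 18, 29, 10, 6, 12]
  11 vs larger child 12 at index 8, swap → [51, 47, 30, 12, 18, 29, 10, 6, 11]
extract-max → returns 51:
  remove root 51; move last element 11 to root → [11, 47, 30, 12, 18, 29, 10, 6]
  11 vs larger child 47 at index 1, swap → [47, 11, 30, 12, 18, 29, 10, 6]
  11 vs larger child 18 at index 4, swap → [47, 18, 30, 12, 11, 29, 10, 6]
insert 14:
  append 14 at index 8 → [47, 18, 30, 12, 11, 29, 10, 6, 14]
  14 > parent 12 at index 3, swap → [47, 18, 30, 14, 11, 29, 10, 6, 12]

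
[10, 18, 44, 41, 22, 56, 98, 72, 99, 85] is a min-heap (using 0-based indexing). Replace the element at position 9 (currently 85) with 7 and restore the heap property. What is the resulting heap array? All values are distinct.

[7, 10, 44, 41, 18, 56, 98, 72, 99, 22]

set index 9 from 85 to 7 → [10, 18, 44, 41, 22, 56, 98, 72, 99, 7]
7 < parent 22 at index 4, swap → [10, 18, 44, 41, 7, 56, 98, 72, 99, 22]
7 < parent 18 at index 1, swap → [10, 7, 44, 41, 18, 56, 98, 72, 99, 22]
7 < parent 10 at index 0, swap → [7, 10, 44, 41, 18, 56, 98, 72, 99, 22]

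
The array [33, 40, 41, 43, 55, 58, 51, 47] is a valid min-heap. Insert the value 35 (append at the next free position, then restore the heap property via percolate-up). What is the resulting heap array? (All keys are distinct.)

[33, 35, 41, 40, 55, 58, 51, 47, 43]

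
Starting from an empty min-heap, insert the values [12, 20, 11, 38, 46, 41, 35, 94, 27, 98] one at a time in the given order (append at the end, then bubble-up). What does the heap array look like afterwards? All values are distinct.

Insert 12:
  append 12 at index 0 → [12] (no swap needed)
Insert 20:
  append 20 at index 1 → [12, 20] (no swap needed)
Insert 11:
  append 11 at index 2 → [12, 20, 11]
  11 < parent 12 at index 0, swap → [11, 20, 12]
Insert 38:
  append 38 at index 3 → [11, 20, 12, 38] (no swap needed)
Insert 46:
  append 46 at index 4 → [11, 20, 12, 38, 46] (no swap needed)
Insert 41:
  append 41 at index 5 → [11, 20, 12, 38, 46, 41] (no swap needed)
Insert 35:
  append 35 at index 6 → [11, 20, 12, 38, 46, 41, 35] (no swap needed)
Insert 94:
  append 94 at index 7 → [11, 20, 12, 38, 46, 41, 35, 94] (no swap needed)
Insert 27:
  append 27 at index 8 → [11, 20, 12, 38, 46, 41, 35, 94, 27]
  27 < parent 38 at index 3, swap → [11, 20, 12, 27, 46, 41, 35, 94, 38]
Insert 98:
  append 98 at index 9 → [11, 20, 12, 27, 46, 41, 35, 94, 38, 98] (no swap needed)

[11, 20, 12, 27, 46, 41, 35, 94, 38, 98]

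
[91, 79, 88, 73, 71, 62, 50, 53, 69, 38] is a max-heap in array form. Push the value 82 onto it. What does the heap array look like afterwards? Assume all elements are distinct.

[91, 82, 88, 73, 79, 62, 50, 53, 69, 38, 71]

append 82 at index 10 → [91, 79, 88, 73, 71, 62, 50, 53, 69, 38, 82]
82 > parent 71 at index 4, swap → [91, 79, 88, 73, 82, 62, 50, 53, 69, 38, 71]
82 > parent 79 at index 1, swap → [91, 82, 88, 73, 79, 62, 50, 53, 69, 38, 71]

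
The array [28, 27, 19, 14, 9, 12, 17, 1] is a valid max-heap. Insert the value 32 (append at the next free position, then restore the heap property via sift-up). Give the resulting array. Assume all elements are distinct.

append 32 at index 8 → [28, 27, 19, 14, 9, 12, 17, 1, 32]
32 > parent 14 at index 3, swap → [28, 27, 19, 32, 9, 12, 17, 1, 14]
32 > parent 27 at index 1, swap → [28, 32, 19, 27, 9, 12, 17, 1, 14]
32 > parent 28 at index 0, swap → [32, 28, 19, 27, 9, 12, 17, 1, 14]

[32, 28, 19, 27, 9, 12, 17, 1, 14]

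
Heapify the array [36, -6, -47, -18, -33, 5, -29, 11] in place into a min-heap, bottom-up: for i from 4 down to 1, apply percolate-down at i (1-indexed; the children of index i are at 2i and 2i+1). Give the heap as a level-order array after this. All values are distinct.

sift down from index 4: already satisfies heap property
sift down from index 3: already satisfies heap property
sift down from index 2:
  -6 vs smaller child -33 at index 5, swap → [36, -33, -47, -18, -6, 5, -29, 11]
sift down from index 1:
  36 vs smaller child -47 at index 3, swap → [-47, -33, 36, -18, -6, 5, -29, 11]
  36 vs smaller child -29 at index 7, swap → [-47, -33, -29, -18, -6, 5, 36, 11]

[-47, -33, -29, -18, -6, 5, 36, 11]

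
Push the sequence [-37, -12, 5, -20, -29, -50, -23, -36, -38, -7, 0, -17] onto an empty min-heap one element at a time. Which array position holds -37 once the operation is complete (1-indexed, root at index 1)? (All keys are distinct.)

3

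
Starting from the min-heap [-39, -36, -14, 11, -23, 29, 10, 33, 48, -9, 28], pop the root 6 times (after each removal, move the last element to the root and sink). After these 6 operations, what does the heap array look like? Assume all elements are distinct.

extract-min #1 returns -39:
  remove root -39; move last element 28 to root → [28, -36, -14, 11, -23, 29, 10, 33, 48, -9]
  28 vs smaller child -36 at index 1, swap → [-36, 28, -14, 11, -23, 29, 10, 33, 48, -9]
  28 vs smaller child -23 at index 4, swap → [-36, -23, -14, 11, 28, 29, 10, 33, 48, -9]
  28 vs only child -9 at index 9, swap → [-36, -23, -14, 11, -9, 29, 10, 33, 48, 28]
extract-min #2 returns -36:
  remove root -36; move last element 28 to root → [28, -23, -14, 11, -9, 29, 10, 33, 48]
  28 vs smaller child -23 at index 1, swap → [-23, 28, -14, 11, -9, 29, 10, 33, 48]
  28 vs smaller child -9 at index 4, swap → [-23, -9, -14, 11, 28, 29, 10, 33, 48]
extract-min #3 returns -23:
  remove root -23; move last element 48 to root → [48, -9, -14, 11, 28, 29, 10, 33]
  48 vs smaller child -14 at index 2, swap → [-14, -9, 48, 11, 28, 29, 10, 33]
  48 vs smaller child 10 at index 6, swap → [-14, -9, 10, 11, 28, 29, 48, 33]
extract-min #4 returns -14:
  remove root -14; move last element 33 to root → [33, -9, 10, 11, 28, 29, 48]
  33 vs smaller child -9 at index 1, swap → [-9, 33, 10, 11, 28, 29, 48]
  33 vs smaller child 11 at index 3, swap → [-9, 11, 10, 33, 28, 29, 48]
extract-min #5 returns -9:
  remove root -9; move last element 48 to root → [48, 11, 10, 33, 28, 29]
  48 vs smaller child 10 at index 2, swap → [10, 11, 48, 33, 28, 29]
  48 vs only child 29 at index 5, swap → [10, 11, 29, 33, 28, 48]
extract-min #6 returns 10:
  remove root 10; move last element 48 to root → [48, 11, 29, 33, 28]
  48 vs smaller child 11 at index 1, swap → [11, 48, 29, 33, 28]
  48 vs smaller child 28 at index 4, swap → [11, 28, 29, 33, 48]

[11, 28, 29, 33, 48]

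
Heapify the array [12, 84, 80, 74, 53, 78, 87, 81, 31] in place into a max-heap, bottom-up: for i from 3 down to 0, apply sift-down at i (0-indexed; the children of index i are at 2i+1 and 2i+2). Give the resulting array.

[87, 84, 80, 81, 53, 78, 12, 74, 31]

sift down from index 3:
  74 vs larger child 81 at index 7, swap → [12, 84, 80, 81, 53, 78, 87, 74, 31]
sift down from index 2:
  80 vs larger child 87 at index 6, swap → [12, 84, 87, 81, 53, 78, 80, 74, 31]
sift down from index 1: already satisfies heap property
sift down from index 0:
  12 vs larger child 87 at index 2, swap → [87, 84, 12, 81, 53, 78, 80, 74, 31]
  12 vs larger child 80 at index 6, swap → [87, 84, 80, 81, 53, 78, 12, 74, 31]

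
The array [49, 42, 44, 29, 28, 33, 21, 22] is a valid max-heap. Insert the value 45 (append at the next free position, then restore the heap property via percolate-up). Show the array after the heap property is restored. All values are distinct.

append 45 at index 8 → [49, 42, 44, 29, 28, 33, 21, 22, 45]
45 > parent 29 at index 3, swap → [49, 42, 44, 45, 28, 33, 21, 22, 29]
45 > parent 42 at index 1, swap → [49, 45, 44, 42, 28, 33, 21, 22, 29]

[49, 45, 44, 42, 28, 33, 21, 22, 29]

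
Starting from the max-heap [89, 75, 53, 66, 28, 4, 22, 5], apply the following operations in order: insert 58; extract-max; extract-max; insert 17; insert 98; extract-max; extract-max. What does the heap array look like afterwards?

[58, 28, 53, 17, 5, 4, 22]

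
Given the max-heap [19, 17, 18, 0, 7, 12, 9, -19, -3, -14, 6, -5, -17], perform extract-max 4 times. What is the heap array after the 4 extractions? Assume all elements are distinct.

extract-max #1 returns 19:
  remove root 19; move last element -17 to root → [-17, 17, 18, 0, 7, 12, 9, -19, -3, -14, 6, -5]
  -17 vs larger child 18 at index 2, swap → [18, 17, -17, 0, 7, 12, 9, -19, -3, -14, 6, -5]
  -17 vs larger child 12 at index 5, swap → [18, 17, 12, 0, 7, -17, 9, -19, -3, -14, 6, -5]
  -17 vs only child -5 at index 11, swap → [18, 17, 12, 0, 7, -5, 9, -19, -3, -14, 6, -17]
extract-max #2 returns 18:
  remove root 18; move last element -17 to root → [-17, 17, 12, 0, 7, -5, 9, -19, -3, -14, 6]
  -17 vs larger child 17 at index 1, swap → [17, -17, 12, 0, 7, -5, 9, -19, -3, -14, 6]
  -17 vs larger child 7 at index 4, swap → [17, 7, 12, 0, -17, -5, 9, -19, -3, -14, 6]
  -17 vs larger child 6 at index 10, swap → [17, 7, 12, 0, 6, -5, 9, -19, -3, -14, -17]
extract-max #3 returns 17:
  remove root 17; move last element -17 to root → [-17, 7, 12, 0, 6, -5, 9, -19, -3, -14]
  -17 vs larger child 12 at index 2, swap → [12, 7, -17, 0, 6, -5, 9, -19, -3, -14]
  -17 vs larger child 9 at index 6, swap → [12, 7, 9, 0, 6, -5, -17, -19, -3, -14]
extract-max #4 returns 12:
  remove root 12; move last element -14 to root → [-14, 7, 9, 0, 6, -5, -17, -19, -3]
  -14 vs larger child 9 at index 2, swap → [9, 7, -14, 0, 6, -5, -17, -19, -3]
  -14 vs larger child -5 at index 5, swap → [9, 7, -5, 0, 6, -14, -17, -19, -3]

[9, 7, -5, 0, 6, -14, -17, -19, -3]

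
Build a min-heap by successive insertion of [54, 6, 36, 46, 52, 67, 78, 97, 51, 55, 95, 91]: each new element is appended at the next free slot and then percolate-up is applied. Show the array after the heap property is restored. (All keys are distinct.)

[6, 46, 36, 51, 52, 67, 78, 97, 54, 55, 95, 91]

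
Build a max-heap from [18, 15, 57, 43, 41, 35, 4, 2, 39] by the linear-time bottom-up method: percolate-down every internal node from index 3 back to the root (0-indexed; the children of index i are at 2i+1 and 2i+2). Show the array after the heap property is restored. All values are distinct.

[57, 43, 35, 39, 41, 18, 4, 2, 15]

sift down from index 3: already satisfies heap property
sift down from index 2: already satisfies heap property
sift down from index 1:
  15 vs larger child 43 at index 3, swap → [18, 43, 57, 15, 41, 35, 4, 2, 39]
  15 vs larger child 39 at index 8, swap → [18, 43, 57, 39, 41, 35, 4, 2, 15]
sift down from index 0:
  18 vs larger child 57 at index 2, swap → [57, 43, 18, 39, 41, 35, 4, 2, 15]
  18 vs larger child 35 at index 5, swap → [57, 43, 35, 39, 41, 18, 4, 2, 15]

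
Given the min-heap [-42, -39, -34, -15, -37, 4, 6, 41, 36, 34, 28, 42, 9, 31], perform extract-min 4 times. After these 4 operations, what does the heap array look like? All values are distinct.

[-15, 9, 4, 31, 28, 42, 6, 41, 36, 34]

extract-min #1 returns -42:
  remove root -42; move last element 31 to root → [31, -39, -34, -15, -37, 4, 6, 41, 36, 34, 28, 42, 9]
  31 vs smaller child -39 at index 1, swap → [-39, 31, -34, -15, -37, 4, 6, 41, 36, 34, 28, 42, 9]
  31 vs smaller child -37 at index 4, swap → [-39, -37, -34, -15, 31, 4, 6, 41, 36, 34, 28, 42, 9]
  31 vs smaller child 28 at index 10, swap → [-39, -37, -34, -15, 28, 4, 6, 41, 36, 34, 31, 42, 9]
extract-min #2 returns -39:
  remove root -39; move last element 9 to root → [9, -37, -34, -15, 28, 4, 6, 41, 36, 34, 31, 42]
  9 vs smaller child -37 at index 1, swap → [-37, 9, -34, -15, 28, 4, 6, 41, 36, 34, 31, 42]
  9 vs smaller child -15 at index 3, swap → [-37, -15, -34, 9, 28, 4, 6, 41, 36, 34, 31, 42]
extract-min #3 returns -37:
  remove root -37; move last element 42 to root → [42, -15, -34, 9, 28, 4, 6, 41, 36, 34, 31]
  42 vs smaller child -34 at index 2, swap → [-34, -15, 42, 9, 28, 4, 6, 41, 36, 34, 31]
  42 vs smaller child 4 at index 5, swap → [-34, -15, 4, 9, 28, 42, 6, 41, 36, 34, 31]
extract-min #4 returns -34:
  remove root -34; move last element 31 to root → [31, -15, 4, 9, 28, 42, 6, 41, 36, 34]
  31 vs smaller child -15 at index 1, swap → [-15, 31, 4, 9, 28, 42, 6, 41, 36, 34]
  31 vs smaller child 9 at index 3, swap → [-15, 9, 4, 31, 28, 42, 6, 41, 36, 34]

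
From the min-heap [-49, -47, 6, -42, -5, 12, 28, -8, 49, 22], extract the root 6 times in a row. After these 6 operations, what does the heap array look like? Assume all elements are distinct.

extract-min #1 returns -49:
  remove root -49; move last element 22 to root → [22, -47, 6, -42, -5, 12, 28, -8, 49]
  22 vs smaller child -47 at index 1, swap → [-47, 22, 6, -42, -5, 12, 28, -8, 49]
  22 vs smaller child -42 at index 3, swap → [-47, -42, 6, 22, -5, 12, 28, -8, 49]
  22 vs smaller child -8 at index 7, swap → [-47, -42, 6, -8, -5, 12, 28, 22, 49]
extract-min #2 returns -47:
  remove root -47; move last element 49 to root → [49, -42, 6, -8, -5, 12, 28, 22]
  49 vs smaller child -42 at index 1, swap → [-42, 49, 6, -8, -5, 12, 28, 22]
  49 vs smaller child -8 at index 3, swap → [-42, -8, 6, 49, -5, 12, 28, 22]
  49 vs only child 22 at index 7, swap → [-42, -8, 6, 22, -5, 12, 28, 49]
extract-min #3 returns -42:
  remove root -42; move last element 49 to root → [49, -8, 6, 22, -5, 12, 28]
  49 vs smaller child -8 at index 1, swap → [-8, 49, 6, 22, -5, 12, 28]
  49 vs smaller child -5 at index 4, swap → [-8, -5, 6, 22, 49, 12, 28]
extract-min #4 returns -8:
  remove root -8; move last element 28 to root → [28, -5, 6, 22, 49, 12]
  28 vs smaller child -5 at index 1, swap → [-5, 28, 6, 22, 49, 12]
  28 vs smaller child 22 at index 3, swap → [-5, 22, 6, 28, 49, 12]
extract-min #5 returns -5:
  remove root -5; move last element 12 to root → [12, 22, 6, 28, 49]
  12 vs smaller child 6 at index 2, swap → [6, 22, 12, 28, 49]
extract-min #6 returns 6:
  remove root 6; move last element 49 to root → [49, 22, 12, 28]
  49 vs smaller child 12 at index 2, swap → [12, 22, 49, 28]

[12, 22, 49, 28]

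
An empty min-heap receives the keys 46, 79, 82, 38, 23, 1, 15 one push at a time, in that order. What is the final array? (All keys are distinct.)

[1, 38, 15, 79, 46, 82, 23]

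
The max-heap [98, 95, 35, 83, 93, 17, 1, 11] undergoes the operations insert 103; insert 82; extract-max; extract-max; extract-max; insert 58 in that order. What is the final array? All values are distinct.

insert 103:
  append 103 at index 8 → [98, 95, 35, 83, 93, 17, 1, 11, 103]
  103 > parent 83 at index 3, swap → [98, 95, 35, 103, 93, 17, 1, 11, 83]
  103 > parent 95 at index 1, swap → [98, 103, 35, 95, 93, 17, 1, 11, 83]
  103 > parent 98 at index 0, swap → [103, 98, 35, 95, 93, 17, 1, 11, 83]
insert 82:
  append 82 at index 9 → [103, 98, 35, 95, 93, 17, 1, 11, 83, 82] (no swap needed)
extract-max → returns 103:
  remove root 103; move last element 82 to root → [82, 98, 35, 95, 93, 17, 1, 11, 83]
  82 vs larger child 98 at index 1, swap → [98, 82, 35, 95, 93, 17, 1, 11, 83]
  82 vs larger child 95 at index 3, swap → [98, 95, 35, 82, 93, 17, 1, 11, 83]
  82 vs larger child 83 at index 8, swap → [98, 95, 35, 83, 93, 17, 1, 11, 82]
extract-max → returns 98:
  remove root 98; move last element 82 to root → [82, 95, 35, 83, 93, 17, 1, 11]
  82 vs larger child 95 at index 1, swap → [95, 82, 35, 83, 93, 17, 1, 11]
  82 vs larger child 93 at index 4, swap → [95, 93, 35, 83, 82, 17, 1, 11]
extract-max → returns 95:
  remove root 95; move last element 11 to root → [11, 93, 35, 83, 82, 17, 1]
  11 vs larger child 93 at index 1, swap → [93, 11, 35, 83, 82, 17, 1]
  11 vs larger child 83 at index 3, swap → [93, 83, 35, 11, 82, 17, 1]
insert 58:
  append 58 at index 7 → [93, 83, 35, 11, 82, 17, 1, 58]
  58 > parent 11 at index 3, swap → [93, 83, 35, 58, 82, 17, 1, 11]

[93, 83, 35, 58, 82, 17, 1, 11]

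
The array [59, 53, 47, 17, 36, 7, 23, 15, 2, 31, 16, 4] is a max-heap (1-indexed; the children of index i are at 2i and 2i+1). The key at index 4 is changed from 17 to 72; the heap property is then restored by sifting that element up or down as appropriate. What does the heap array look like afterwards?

set index 4 from 17 to 72 → [59, 53, 47, 72, 36, 7, 23, 15, 2, 31, 16, 4]
72 > parent 53 at index 2, swap → [59, 72, 47, 53, 36, 7, 23, 15, 2, 31, 16, 4]
72 > parent 59 at index 1, swap → [72, 59, 47, 53, 36, 7, 23, 15, 2, 31, 16, 4]

[72, 59, 47, 53, 36, 7, 23, 15, 2, 31, 16, 4]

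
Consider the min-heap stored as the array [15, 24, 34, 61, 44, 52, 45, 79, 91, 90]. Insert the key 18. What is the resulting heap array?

append 18 at index 10 → [15, 24, 34, 61, 44, 52, 45, 79, 91, 90, 18]
18 < parent 44 at index 4, swap → [15, 24, 34, 61, 18, 52, 45, 79, 91, 90, 44]
18 < parent 24 at index 1, swap → [15, 18, 34, 61, 24, 52, 45, 79, 91, 90, 44]

[15, 18, 34, 61, 24, 52, 45, 79, 91, 90, 44]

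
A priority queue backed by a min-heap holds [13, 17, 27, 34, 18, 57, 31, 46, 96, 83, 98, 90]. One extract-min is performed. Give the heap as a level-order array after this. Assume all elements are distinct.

[17, 18, 27, 34, 83, 57, 31, 46, 96, 90, 98]

remove root 13; move last element 90 to root → [90, 17, 27, 34, 18, 57, 31, 46, 96, 83, 98]
90 vs smaller child 17 at index 1, swap → [17, 90, 27, 34, 18, 57, 31, 46, 96, 83, 98]
90 vs smaller child 18 at index 4, swap → [17, 18, 27, 34, 90, 57, 31, 46, 96, 83, 98]
90 vs smaller child 83 at index 9, swap → [17, 18, 27, 34, 83, 57, 31, 46, 96, 90, 98]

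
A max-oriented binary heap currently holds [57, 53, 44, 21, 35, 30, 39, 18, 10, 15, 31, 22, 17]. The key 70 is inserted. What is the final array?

append 70 at index 13 → [57, 53, 44, 21, 35, 30, 39, 18, 10, 15, 31, 22, 17, 70]
70 > parent 39 at index 6, swap → [57, 53, 44, 21, 35, 30, 70, 18, 10, 15, 31, 22, 17, 39]
70 > parent 44 at index 2, swap → [57, 53, 70, 21, 35, 30, 44, 18, 10, 15, 31, 22, 17, 39]
70 > parent 57 at index 0, swap → [70, 53, 57, 21, 35, 30, 44, 18, 10, 15, 31, 22, 17, 39]

[70, 53, 57, 21, 35, 30, 44, 18, 10, 15, 31, 22, 17, 39]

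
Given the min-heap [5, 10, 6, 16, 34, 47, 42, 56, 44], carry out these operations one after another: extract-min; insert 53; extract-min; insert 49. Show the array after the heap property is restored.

extract-min → returns 5:
  remove root 5; move last element 44 to root → [44, 10, 6, 16, 34, 47, 42, 56]
  44 vs smaller child 6 at index 2, swap → [6, 10, 44, 16, 34, 47, 42, 56]
  44 vs smaller child 42 at index 6, swap → [6, 10, 42, 16, 34, 47, 44, 56]
insert 53:
  append 53 at index 8 → [6, 10, 42, 16, 34, 47, 44, 56, 53] (no swap needed)
extract-min → returns 6:
  remove root 6; move last element 53 to root → [53, 10, 42, 16, 34, 47, 44, 56]
  53 vs smaller child 10 at index 1, swap → [10, 53, 42, 16, 34, 47, 44, 56]
  53 vs smaller child 16 at index 3, swap → [10, 16, 42, 53, 34, 47, 44, 56]
insert 49:
  append 49 at index 8 → [10, 16, 42, 53, 34, 47, 44, 56, 49]
  49 < parent 53 at index 3, swap → [10, 16, 42, 49, 34, 47, 44, 56, 53]

[10, 16, 42, 49, 34, 47, 44, 56, 53]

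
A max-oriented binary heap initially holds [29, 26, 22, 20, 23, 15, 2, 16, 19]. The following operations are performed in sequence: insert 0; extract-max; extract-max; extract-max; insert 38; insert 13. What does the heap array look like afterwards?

[38, 22, 16, 20, 0, 15, 2, 19, 13]

insert 0:
  append 0 at index 9 → [29, 26, 22, 20, 23, 15, 2, 16, 19, 0] (no swap needed)
extract-max → returns 29:
  remove root 29; move last element 0 to root → [0, 26, 22, 20, 23, 15, 2, 16, 19]
  0 vs larger child 26 at index 1, swap → [26, 0, 22, 20, 23, 15, 2, 16, 19]
  0 vs larger child 23 at index 4, swap → [26, 23, 22, 20, 0, 15, 2, 16, 19]
extract-max → returns 26:
  remove root 26; move last element 19 to root → [19, 23, 22, 20, 0, 15, 2, 16]
  19 vs larger child 23 at index 1, swap → [23, 19, 22, 20, 0, 15, 2, 16]
  19 vs larger child 20 at index 3, swap → [23, 20, 22, 19, 0, 15, 2, 16]
extract-max → returns 23:
  remove root 23; move last element 16 to root → [16, 20, 22, 19, 0, 15, 2]
  16 vs larger child 22 at index 2, swap → [22, 20, 16, 19, 0, 15, 2]
insert 38:
  append 38 at index 7 → [22, 20, 16, 19, 0, 15, 2, 38]
  38 > parent 19 at index 3, swap → [22, 20, 16, 38, 0, 15, 2, 19]
  38 > parent 20 at index 1, swap → [22, 38, 16, 20, 0, 15, 2, 19]
  38 > parent 22 at index 0, swap → [38, 22, 16, 20, 0, 15, 2, 19]
insert 13:
  append 13 at index 8 → [38, 22, 16, 20, 0, 15, 2, 19, 13] (no swap needed)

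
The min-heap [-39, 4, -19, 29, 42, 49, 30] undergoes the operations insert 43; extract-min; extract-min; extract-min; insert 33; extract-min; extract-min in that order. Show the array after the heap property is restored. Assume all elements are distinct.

insert 43:
  append 43 at index 7 → [-39, 4, -19, 29, 42, 49, 30, 43] (no swap needed)
extract-min → returns -39:
  remove root -39; move last element 43 to root → [43, 4, -19, 29, 42, 49, 30]
  43 vs smaller child -19 at index 2, swap → [-19, 4, 43, 29, 42, 49, 30]
  43 vs smaller child 30 at index 6, swap → [-19, 4, 30, 29, 42, 49, 43]
extract-min → returns -19:
  remove root -19; move last element 43 to root → [43, 4, 30, 29, 42, 49]
  43 vs smaller child 4 at index 1, swap → [4, 43, 30, 29, 42, 49]
  43 vs smaller child 29 at index 3, swap → [4, 29, 30, 43, 42, 49]
extract-min → returns 4:
  remove root 4; move last element 49 to root → [49, 29, 30, 43, 42]
  49 vs smaller child 29 at index 1, swap → [29, 49, 30, 43, 42]
  49 vs smaller child 42 at index 4, swap → [29, 42, 30, 43, 49]
insert 33:
  append 33 at index 5 → [29, 42, 30, 43, 49, 33] (no swap needed)
extract-min → returns 29:
  remove root 29; move last element 33 to root → [33, 42, 30, 43, 49]
  33 vs smaller child 30 at index 2, swap → [30, 42, 33, 43, 49]
extract-min → returns 30:
  remove root 30; move last element 49 to root → [49, 42, 33, 43]
  49 vs smaller child 33 at index 2, swap → [33, 42, 49, 43]

[33, 42, 49, 43]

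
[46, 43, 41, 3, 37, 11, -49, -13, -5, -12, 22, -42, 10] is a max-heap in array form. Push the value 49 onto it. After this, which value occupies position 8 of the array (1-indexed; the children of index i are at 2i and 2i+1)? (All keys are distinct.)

-13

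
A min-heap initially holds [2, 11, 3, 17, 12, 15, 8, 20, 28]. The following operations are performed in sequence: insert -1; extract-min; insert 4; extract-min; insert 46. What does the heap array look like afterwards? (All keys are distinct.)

insert -1:
  append -1 at index 9 → [2, 11, 3, 17, 12, 15, 8, 20, 28, -1]
  -1 < parent 12 at index 4, swap → [2, 11, 3, 17, -1, 15, 8, 20, 28, 12]
  -1 < parent 11 at index 1, swap → [2, -1, 3, 17, 11, 15, 8, 20, 28, 12]
  -1 < parent 2 at index 0, swap → [-1, 2, 3, 17, 11, 15, 8, 20, 28, 12]
extract-min → returns -1:
  remove root -1; move last element 12 to root → [12, 2, 3, 17, 11, 15, 8, 20, 28]
  12 vs smaller child 2 at index 1, swap → [2, 12, 3, 17, 11, 15, 8, 20, 28]
  12 vs smaller child 11 at index 4, swap → [2, 11, 3, 17, 12, 15, 8, 20, 28]
insert 4:
  append 4 at index 9 → [2, 11, 3, 17, 12, 15, 8, 20, 28, 4]
  4 < parent 12 at index 4, swap → [2, 11, 3, 17, 4, 15, 8, 20, 28, 12]
  4 < parent 11 at index 1, swap → [2, 4, 3, 17, 11, 15, 8, 20, 28, 12]
extract-min → returns 2:
  remove root 2; move last element 12 to root → [12, 4, 3, 17, 11, 15, 8, 20, 28]
  12 vs smaller child 3 at index 2, swap → [3, 4, 12, 17, 11, 15, 8, 20, 28]
  12 vs smaller child 8 at index 6, swap → [3, 4, 8, 17, 11, 15, 12, 20, 28]
insert 46:
  append 46 at index 9 → [3, 4, 8, 17, 11, 15, 12, 20, 28, 46] (no swap needed)

[3, 4, 8, 17, 11, 15, 12, 20, 28, 46]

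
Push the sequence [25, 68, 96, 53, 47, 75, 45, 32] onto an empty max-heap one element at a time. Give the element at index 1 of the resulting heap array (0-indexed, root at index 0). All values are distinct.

Insert 25:
  append 25 at index 0 → [25] (no swap needed)
Insert 68:
  append 68 at index 1 → [25, 68]
  68 > parent 25 at index 0, swap → [68, 25]
Insert 96:
  append 96 at index 2 → [68, 25, 96]
  96 > parent 68 at index 0, swap → [96, 25, 68]
Insert 53:
  append 53 at index 3 → [96, 25, 68, 53]
  53 > parent 25 at index 1, swap → [96, 53, 68, 25]
Insert 47:
  append 47 at index 4 → [96, 53, 68, 25, 47] (no swap needed)
Insert 75:
  append 75 at index 5 → [96, 53, 68, 25, 47, 75]
  75 > parent 68 at index 2, swap → [96, 53, 75, 25, 47, 68]
Insert 45:
  append 45 at index 6 → [96, 53, 75, 25, 47, 68, 45] (no swap needed)
Insert 32:
  append 32 at index 7 → [96, 53, 75, 25, 47, 68, 45, 32]
  32 > parent 25 at index 3, swap → [96, 53, 75, 32, 47, 68, 45, 25]
resulting array: [96, 53, 75, 32, 47, 68, 45, 25]

53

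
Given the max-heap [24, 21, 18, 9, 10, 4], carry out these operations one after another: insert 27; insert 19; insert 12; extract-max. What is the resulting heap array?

insert 27:
  append 27 at index 6 → [24, 21, 18, 9, 10, 4, 27]
  27 > parent 18 at index 2, swap → [24, 21, 27, 9, 10, 4, 18]
  27 > parent 24 at index 0, swap → [27, 21, 24, 9, 10, 4, 18]
insert 19:
  append 19 at index 7 → [27, 21, 24, 9, 10, 4, 18, 19]
  19 > parent 9 at index 3, swap → [27, 21, 24, 19, 10, 4, 18, 9]
insert 12:
  append 12 at index 8 → [27, 21, 24, 19, 10, 4, 18, 9, 12] (no swap needed)
extract-max → returns 27:
  remove root 27; move last element 12 to root → [12, 21, 24, 19, 10, 4, 18, 9]
  12 vs larger child 24 at index 2, swap → [24, 21, 12, 19, 10, 4, 18, 9]
  12 vs larger child 18 at index 6, swap → [24, 21, 18, 19, 10, 4, 12, 9]

[24, 21, 18, 19, 10, 4, 12, 9]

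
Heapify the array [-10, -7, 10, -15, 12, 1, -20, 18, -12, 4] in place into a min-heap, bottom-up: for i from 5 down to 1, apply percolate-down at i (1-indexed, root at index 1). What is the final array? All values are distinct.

[-20, -15, -10, -12, 4, 1, 10, 18, -7, 12]

sift down from index 5:
  12 vs only child 4 at index 10, swap → [-10, -7, 10, -15, 4, 1, -20, 18, -12, 12]
sift down from index 4: already satisfies heap property
sift down from index 3:
  10 vs smaller child -20 at index 7, swap → [-10, -7, -20, -15, 4, 1, 10, 18, -12, 12]
sift down from index 2:
  -7 vs smaller child -15 at index 4, swap → [-10, -15, -20, -7, 4, 1, 10, 18, -12, 12]
  -7 vs smaller child -12 at index 9, swap → [-10, -15, -20, -12, 4, 1, 10, 18, -7, 12]
sift down from index 1:
  -10 vs smaller child -20 at index 3, swap → [-20, -15, -10, -12, 4, 1, 10, 18, -7, 12]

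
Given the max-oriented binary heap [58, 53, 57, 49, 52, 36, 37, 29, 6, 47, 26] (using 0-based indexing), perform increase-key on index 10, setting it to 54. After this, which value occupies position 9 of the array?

set index 10 from 26 to 54 → [58, 53, 57, 49, 52, 36, 37, 29, 6, 47, 54]
54 > parent 52 at index 4, swap → [58, 53, 57, 49, 54, 36, 37, 29, 6, 47, 52]
54 > parent 53 at index 1, swap → [58, 54, 57, 49, 53, 36, 37, 29, 6, 47, 52]
resulting array: [58, 54, 57, 49, 53, 36, 37, 29, 6, 47, 52]

47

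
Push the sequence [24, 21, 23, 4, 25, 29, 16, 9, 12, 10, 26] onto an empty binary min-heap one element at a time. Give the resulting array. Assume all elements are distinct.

Insert 24:
  append 24 at index 0 → [24] (no swap needed)
Insert 21:
  append 21 at index 1 → [24, 21]
  21 < parent 24 at index 0, swap → [21, 24]
Insert 23:
  append 23 at index 2 → [21, 24, 23] (no swap needed)
Insert 4:
  append 4 at index 3 → [21, 24, 23, 4]
  4 < parent 24 at index 1, swap → [21, 4, 23, 24]
  4 < parent 21 at index 0, swap → [4, 21, 23, 24]
Insert 25:
  append 25 at index 4 → [4, 21, 23, 24, 25] (no swap needed)
Insert 29:
  append 29 at index 5 → [4, 21, 23, 24, 25, 29] (no swap needed)
Insert 16:
  append 16 at index 6 → [4, 21, 23, 24, 25, 29, 16]
  16 < parent 23 at index 2, swap → [4, 21, 16, 24, 25, 29, 23]
Insert 9:
  append 9 at index 7 → [4, 21, 16, 24, 25, 29, 23, 9]
  9 < parent 24 at index 3, swap → [4, 21, 16, 9, 25, 29, 23, 24]
  9 < parent 21 at index 1, swap → [4, 9, 16, 21, 25, 29, 23, 24]
Insert 12:
  append 12 at index 8 → [4, 9, 16, 21, 25, 29, 23, 24, 12]
  12 < parent 21 at index 3, swap → [4, 9, 16, 12, 25, 29, 23, 24, 21]
Insert 10:
  append 10 at index 9 → [4, 9, 16, 12, 25, 29, 23, 24, 21, 10]
  10 < parent 25 at index 4, swap → [4, 9, 16, 12, 10, 29, 23, 24, 21, 25]
Insert 26:
  append 26 at index 10 → [4, 9, 16, 12, 10, 29, 23, 24, 21, 25, 26] (no swap needed)

[4, 9, 16, 12, 10, 29, 23, 24, 21, 25, 26]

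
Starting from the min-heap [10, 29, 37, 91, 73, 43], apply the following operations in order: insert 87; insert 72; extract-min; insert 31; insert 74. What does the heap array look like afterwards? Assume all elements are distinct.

insert 87:
  append 87 at index 6 → [10, 29, 37, 91, 73, 43, 87] (no swap needed)
insert 72:
  append 72 at index 7 → [10, 29, 37, 91, 73, 43, 87, 72]
  72 < parent 91 at index 3, swap → [10, 29, 37, 72, 73, 43, 87, 91]
extract-min → returns 10:
  remove root 10; move last element 91 to root → [91, 29, 37, 72, 73, 43, 87]
  91 vs smaller child 29 at index 1, swap → [29, 91, 37, 72, 73, 43, 87]
  91 vs smaller child 72 at index 3, swap → [29, 72, 37, 91, 73, 43, 87]
insert 31:
  append 31 at index 7 → [29, 72, 37, 91, 73, 43, 87, 31]
  31 < parent 91 at index 3, swap → [29, 72, 37, 31, 73, 43, 87, 91]
  31 < parent 72 at index 1, swap → [29, 31, 37, 72, 73, 43, 87, 91]
insert 74:
  append 74 at index 8 → [29, 31, 37, 72, 73, 43, 87, 91, 74] (no swap needed)

[29, 31, 37, 72, 73, 43, 87, 91, 74]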